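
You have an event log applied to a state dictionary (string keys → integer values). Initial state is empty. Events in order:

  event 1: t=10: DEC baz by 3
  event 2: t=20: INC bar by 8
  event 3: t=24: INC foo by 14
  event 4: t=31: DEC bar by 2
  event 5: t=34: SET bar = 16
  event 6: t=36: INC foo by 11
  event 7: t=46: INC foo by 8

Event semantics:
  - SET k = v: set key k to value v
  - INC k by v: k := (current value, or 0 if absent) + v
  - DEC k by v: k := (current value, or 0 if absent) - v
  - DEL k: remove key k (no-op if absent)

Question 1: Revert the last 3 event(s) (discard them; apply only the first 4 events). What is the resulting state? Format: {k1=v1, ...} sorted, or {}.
Answer: {bar=6, baz=-3, foo=14}

Derivation:
Keep first 4 events (discard last 3):
  after event 1 (t=10: DEC baz by 3): {baz=-3}
  after event 2 (t=20: INC bar by 8): {bar=8, baz=-3}
  after event 3 (t=24: INC foo by 14): {bar=8, baz=-3, foo=14}
  after event 4 (t=31: DEC bar by 2): {bar=6, baz=-3, foo=14}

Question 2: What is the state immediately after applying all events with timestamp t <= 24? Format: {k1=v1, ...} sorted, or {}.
Answer: {bar=8, baz=-3, foo=14}

Derivation:
Apply events with t <= 24 (3 events):
  after event 1 (t=10: DEC baz by 3): {baz=-3}
  after event 2 (t=20: INC bar by 8): {bar=8, baz=-3}
  after event 3 (t=24: INC foo by 14): {bar=8, baz=-3, foo=14}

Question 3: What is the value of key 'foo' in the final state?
Answer: 33

Derivation:
Track key 'foo' through all 7 events:
  event 1 (t=10: DEC baz by 3): foo unchanged
  event 2 (t=20: INC bar by 8): foo unchanged
  event 3 (t=24: INC foo by 14): foo (absent) -> 14
  event 4 (t=31: DEC bar by 2): foo unchanged
  event 5 (t=34: SET bar = 16): foo unchanged
  event 6 (t=36: INC foo by 11): foo 14 -> 25
  event 7 (t=46: INC foo by 8): foo 25 -> 33
Final: foo = 33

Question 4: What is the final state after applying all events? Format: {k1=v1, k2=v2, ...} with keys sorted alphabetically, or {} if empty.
  after event 1 (t=10: DEC baz by 3): {baz=-3}
  after event 2 (t=20: INC bar by 8): {bar=8, baz=-3}
  after event 3 (t=24: INC foo by 14): {bar=8, baz=-3, foo=14}
  after event 4 (t=31: DEC bar by 2): {bar=6, baz=-3, foo=14}
  after event 5 (t=34: SET bar = 16): {bar=16, baz=-3, foo=14}
  after event 6 (t=36: INC foo by 11): {bar=16, baz=-3, foo=25}
  after event 7 (t=46: INC foo by 8): {bar=16, baz=-3, foo=33}

Answer: {bar=16, baz=-3, foo=33}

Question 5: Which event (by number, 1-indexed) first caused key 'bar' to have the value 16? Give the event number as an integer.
Looking for first event where bar becomes 16:
  event 2: bar = 8
  event 3: bar = 8
  event 4: bar = 6
  event 5: bar 6 -> 16  <-- first match

Answer: 5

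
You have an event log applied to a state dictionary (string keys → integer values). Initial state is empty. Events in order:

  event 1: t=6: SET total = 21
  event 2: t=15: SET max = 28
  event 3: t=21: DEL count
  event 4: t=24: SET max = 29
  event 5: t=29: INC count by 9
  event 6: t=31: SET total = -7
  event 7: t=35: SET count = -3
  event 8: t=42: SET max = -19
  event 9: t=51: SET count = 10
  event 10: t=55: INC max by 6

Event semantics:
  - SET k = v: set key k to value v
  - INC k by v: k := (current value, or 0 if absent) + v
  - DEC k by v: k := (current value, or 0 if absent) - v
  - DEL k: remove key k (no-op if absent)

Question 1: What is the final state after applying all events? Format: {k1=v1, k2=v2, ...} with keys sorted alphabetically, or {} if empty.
Answer: {count=10, max=-13, total=-7}

Derivation:
  after event 1 (t=6: SET total = 21): {total=21}
  after event 2 (t=15: SET max = 28): {max=28, total=21}
  after event 3 (t=21: DEL count): {max=28, total=21}
  after event 4 (t=24: SET max = 29): {max=29, total=21}
  after event 5 (t=29: INC count by 9): {count=9, max=29, total=21}
  after event 6 (t=31: SET total = -7): {count=9, max=29, total=-7}
  after event 7 (t=35: SET count = -3): {count=-3, max=29, total=-7}
  after event 8 (t=42: SET max = -19): {count=-3, max=-19, total=-7}
  after event 9 (t=51: SET count = 10): {count=10, max=-19, total=-7}
  after event 10 (t=55: INC max by 6): {count=10, max=-13, total=-7}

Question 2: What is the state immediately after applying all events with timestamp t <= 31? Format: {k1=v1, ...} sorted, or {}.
Apply events with t <= 31 (6 events):
  after event 1 (t=6: SET total = 21): {total=21}
  after event 2 (t=15: SET max = 28): {max=28, total=21}
  after event 3 (t=21: DEL count): {max=28, total=21}
  after event 4 (t=24: SET max = 29): {max=29, total=21}
  after event 5 (t=29: INC count by 9): {count=9, max=29, total=21}
  after event 6 (t=31: SET total = -7): {count=9, max=29, total=-7}

Answer: {count=9, max=29, total=-7}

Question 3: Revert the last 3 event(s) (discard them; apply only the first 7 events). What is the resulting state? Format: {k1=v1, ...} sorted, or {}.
Keep first 7 events (discard last 3):
  after event 1 (t=6: SET total = 21): {total=21}
  after event 2 (t=15: SET max = 28): {max=28, total=21}
  after event 3 (t=21: DEL count): {max=28, total=21}
  after event 4 (t=24: SET max = 29): {max=29, total=21}
  after event 5 (t=29: INC count by 9): {count=9, max=29, total=21}
  after event 6 (t=31: SET total = -7): {count=9, max=29, total=-7}
  after event 7 (t=35: SET count = -3): {count=-3, max=29, total=-7}

Answer: {count=-3, max=29, total=-7}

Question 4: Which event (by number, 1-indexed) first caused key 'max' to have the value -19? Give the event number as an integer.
Answer: 8

Derivation:
Looking for first event where max becomes -19:
  event 2: max = 28
  event 3: max = 28
  event 4: max = 29
  event 5: max = 29
  event 6: max = 29
  event 7: max = 29
  event 8: max 29 -> -19  <-- first match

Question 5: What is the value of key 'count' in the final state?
Track key 'count' through all 10 events:
  event 1 (t=6: SET total = 21): count unchanged
  event 2 (t=15: SET max = 28): count unchanged
  event 3 (t=21: DEL count): count (absent) -> (absent)
  event 4 (t=24: SET max = 29): count unchanged
  event 5 (t=29: INC count by 9): count (absent) -> 9
  event 6 (t=31: SET total = -7): count unchanged
  event 7 (t=35: SET count = -3): count 9 -> -3
  event 8 (t=42: SET max = -19): count unchanged
  event 9 (t=51: SET count = 10): count -3 -> 10
  event 10 (t=55: INC max by 6): count unchanged
Final: count = 10

Answer: 10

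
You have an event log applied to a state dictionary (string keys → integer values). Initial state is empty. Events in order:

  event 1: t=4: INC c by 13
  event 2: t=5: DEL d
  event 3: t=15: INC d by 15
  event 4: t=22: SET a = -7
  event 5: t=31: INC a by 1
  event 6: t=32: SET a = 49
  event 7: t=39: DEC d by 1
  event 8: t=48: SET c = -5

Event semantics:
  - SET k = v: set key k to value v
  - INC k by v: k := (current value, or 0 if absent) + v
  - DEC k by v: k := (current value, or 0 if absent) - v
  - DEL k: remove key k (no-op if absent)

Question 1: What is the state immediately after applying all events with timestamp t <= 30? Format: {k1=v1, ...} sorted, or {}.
Answer: {a=-7, c=13, d=15}

Derivation:
Apply events with t <= 30 (4 events):
  after event 1 (t=4: INC c by 13): {c=13}
  after event 2 (t=5: DEL d): {c=13}
  after event 3 (t=15: INC d by 15): {c=13, d=15}
  after event 4 (t=22: SET a = -7): {a=-7, c=13, d=15}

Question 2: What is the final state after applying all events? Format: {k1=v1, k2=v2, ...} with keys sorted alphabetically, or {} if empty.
Answer: {a=49, c=-5, d=14}

Derivation:
  after event 1 (t=4: INC c by 13): {c=13}
  after event 2 (t=5: DEL d): {c=13}
  after event 3 (t=15: INC d by 15): {c=13, d=15}
  after event 4 (t=22: SET a = -7): {a=-7, c=13, d=15}
  after event 5 (t=31: INC a by 1): {a=-6, c=13, d=15}
  after event 6 (t=32: SET a = 49): {a=49, c=13, d=15}
  after event 7 (t=39: DEC d by 1): {a=49, c=13, d=14}
  after event 8 (t=48: SET c = -5): {a=49, c=-5, d=14}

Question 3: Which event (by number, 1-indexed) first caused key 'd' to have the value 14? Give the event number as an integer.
Answer: 7

Derivation:
Looking for first event where d becomes 14:
  event 3: d = 15
  event 4: d = 15
  event 5: d = 15
  event 6: d = 15
  event 7: d 15 -> 14  <-- first match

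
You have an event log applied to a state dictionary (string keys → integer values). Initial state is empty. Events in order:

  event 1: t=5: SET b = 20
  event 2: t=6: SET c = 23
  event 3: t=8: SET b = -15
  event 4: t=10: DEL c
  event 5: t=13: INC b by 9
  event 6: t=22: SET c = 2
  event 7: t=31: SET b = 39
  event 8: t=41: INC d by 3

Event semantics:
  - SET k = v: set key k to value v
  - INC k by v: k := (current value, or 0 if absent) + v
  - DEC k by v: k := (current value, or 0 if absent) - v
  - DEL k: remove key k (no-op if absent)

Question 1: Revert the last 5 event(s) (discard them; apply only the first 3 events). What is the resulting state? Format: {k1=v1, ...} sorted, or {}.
Keep first 3 events (discard last 5):
  after event 1 (t=5: SET b = 20): {b=20}
  after event 2 (t=6: SET c = 23): {b=20, c=23}
  after event 3 (t=8: SET b = -15): {b=-15, c=23}

Answer: {b=-15, c=23}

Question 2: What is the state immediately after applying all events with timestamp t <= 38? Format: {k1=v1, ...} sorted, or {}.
Apply events with t <= 38 (7 events):
  after event 1 (t=5: SET b = 20): {b=20}
  after event 2 (t=6: SET c = 23): {b=20, c=23}
  after event 3 (t=8: SET b = -15): {b=-15, c=23}
  after event 4 (t=10: DEL c): {b=-15}
  after event 5 (t=13: INC b by 9): {b=-6}
  after event 6 (t=22: SET c = 2): {b=-6, c=2}
  after event 7 (t=31: SET b = 39): {b=39, c=2}

Answer: {b=39, c=2}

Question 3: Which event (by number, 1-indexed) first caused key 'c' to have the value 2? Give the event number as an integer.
Answer: 6

Derivation:
Looking for first event where c becomes 2:
  event 2: c = 23
  event 3: c = 23
  event 4: c = (absent)
  event 6: c (absent) -> 2  <-- first match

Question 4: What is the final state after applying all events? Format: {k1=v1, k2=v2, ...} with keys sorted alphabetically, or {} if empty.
Answer: {b=39, c=2, d=3}

Derivation:
  after event 1 (t=5: SET b = 20): {b=20}
  after event 2 (t=6: SET c = 23): {b=20, c=23}
  after event 3 (t=8: SET b = -15): {b=-15, c=23}
  after event 4 (t=10: DEL c): {b=-15}
  after event 5 (t=13: INC b by 9): {b=-6}
  after event 6 (t=22: SET c = 2): {b=-6, c=2}
  after event 7 (t=31: SET b = 39): {b=39, c=2}
  after event 8 (t=41: INC d by 3): {b=39, c=2, d=3}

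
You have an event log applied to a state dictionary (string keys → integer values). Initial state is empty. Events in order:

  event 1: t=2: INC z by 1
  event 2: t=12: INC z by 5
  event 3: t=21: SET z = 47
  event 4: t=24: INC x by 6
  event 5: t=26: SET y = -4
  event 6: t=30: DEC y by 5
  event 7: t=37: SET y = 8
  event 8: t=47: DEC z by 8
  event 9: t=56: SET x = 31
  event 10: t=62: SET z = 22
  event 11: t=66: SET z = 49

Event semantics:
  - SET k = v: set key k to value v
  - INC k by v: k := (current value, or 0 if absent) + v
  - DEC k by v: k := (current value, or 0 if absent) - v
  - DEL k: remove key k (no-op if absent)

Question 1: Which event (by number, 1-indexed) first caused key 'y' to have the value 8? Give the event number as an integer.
Looking for first event where y becomes 8:
  event 5: y = -4
  event 6: y = -9
  event 7: y -9 -> 8  <-- first match

Answer: 7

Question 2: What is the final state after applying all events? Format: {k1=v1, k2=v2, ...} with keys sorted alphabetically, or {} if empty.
Answer: {x=31, y=8, z=49}

Derivation:
  after event 1 (t=2: INC z by 1): {z=1}
  after event 2 (t=12: INC z by 5): {z=6}
  after event 3 (t=21: SET z = 47): {z=47}
  after event 4 (t=24: INC x by 6): {x=6, z=47}
  after event 5 (t=26: SET y = -4): {x=6, y=-4, z=47}
  after event 6 (t=30: DEC y by 5): {x=6, y=-9, z=47}
  after event 7 (t=37: SET y = 8): {x=6, y=8, z=47}
  after event 8 (t=47: DEC z by 8): {x=6, y=8, z=39}
  after event 9 (t=56: SET x = 31): {x=31, y=8, z=39}
  after event 10 (t=62: SET z = 22): {x=31, y=8, z=22}
  after event 11 (t=66: SET z = 49): {x=31, y=8, z=49}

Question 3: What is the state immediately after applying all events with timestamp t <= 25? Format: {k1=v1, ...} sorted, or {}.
Apply events with t <= 25 (4 events):
  after event 1 (t=2: INC z by 1): {z=1}
  after event 2 (t=12: INC z by 5): {z=6}
  after event 3 (t=21: SET z = 47): {z=47}
  after event 4 (t=24: INC x by 6): {x=6, z=47}

Answer: {x=6, z=47}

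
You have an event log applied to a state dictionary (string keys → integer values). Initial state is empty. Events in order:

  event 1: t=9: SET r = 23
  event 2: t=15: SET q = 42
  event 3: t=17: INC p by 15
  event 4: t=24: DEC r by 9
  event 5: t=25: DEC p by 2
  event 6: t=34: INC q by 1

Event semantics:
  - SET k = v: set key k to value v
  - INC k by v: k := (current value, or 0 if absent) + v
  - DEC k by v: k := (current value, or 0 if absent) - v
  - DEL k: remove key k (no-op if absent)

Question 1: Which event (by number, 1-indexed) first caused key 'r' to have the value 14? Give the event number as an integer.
Answer: 4

Derivation:
Looking for first event where r becomes 14:
  event 1: r = 23
  event 2: r = 23
  event 3: r = 23
  event 4: r 23 -> 14  <-- first match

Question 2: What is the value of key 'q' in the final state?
Track key 'q' through all 6 events:
  event 1 (t=9: SET r = 23): q unchanged
  event 2 (t=15: SET q = 42): q (absent) -> 42
  event 3 (t=17: INC p by 15): q unchanged
  event 4 (t=24: DEC r by 9): q unchanged
  event 5 (t=25: DEC p by 2): q unchanged
  event 6 (t=34: INC q by 1): q 42 -> 43
Final: q = 43

Answer: 43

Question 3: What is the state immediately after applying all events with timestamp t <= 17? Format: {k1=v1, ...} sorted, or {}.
Apply events with t <= 17 (3 events):
  after event 1 (t=9: SET r = 23): {r=23}
  after event 2 (t=15: SET q = 42): {q=42, r=23}
  after event 3 (t=17: INC p by 15): {p=15, q=42, r=23}

Answer: {p=15, q=42, r=23}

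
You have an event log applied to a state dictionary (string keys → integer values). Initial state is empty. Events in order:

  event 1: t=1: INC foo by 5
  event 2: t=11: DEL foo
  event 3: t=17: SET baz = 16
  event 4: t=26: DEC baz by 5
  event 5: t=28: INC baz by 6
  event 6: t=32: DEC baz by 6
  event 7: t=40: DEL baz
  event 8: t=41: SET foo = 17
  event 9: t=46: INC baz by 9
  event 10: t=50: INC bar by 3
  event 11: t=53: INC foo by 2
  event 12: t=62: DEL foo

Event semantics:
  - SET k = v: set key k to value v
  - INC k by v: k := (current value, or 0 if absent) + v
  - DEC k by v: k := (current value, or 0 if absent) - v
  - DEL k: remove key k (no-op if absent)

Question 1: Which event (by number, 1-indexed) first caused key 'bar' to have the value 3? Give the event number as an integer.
Answer: 10

Derivation:
Looking for first event where bar becomes 3:
  event 10: bar (absent) -> 3  <-- first match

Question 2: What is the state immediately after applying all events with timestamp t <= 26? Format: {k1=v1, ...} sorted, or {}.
Apply events with t <= 26 (4 events):
  after event 1 (t=1: INC foo by 5): {foo=5}
  after event 2 (t=11: DEL foo): {}
  after event 3 (t=17: SET baz = 16): {baz=16}
  after event 4 (t=26: DEC baz by 5): {baz=11}

Answer: {baz=11}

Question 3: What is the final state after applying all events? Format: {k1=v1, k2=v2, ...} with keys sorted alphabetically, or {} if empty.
  after event 1 (t=1: INC foo by 5): {foo=5}
  after event 2 (t=11: DEL foo): {}
  after event 3 (t=17: SET baz = 16): {baz=16}
  after event 4 (t=26: DEC baz by 5): {baz=11}
  after event 5 (t=28: INC baz by 6): {baz=17}
  after event 6 (t=32: DEC baz by 6): {baz=11}
  after event 7 (t=40: DEL baz): {}
  after event 8 (t=41: SET foo = 17): {foo=17}
  after event 9 (t=46: INC baz by 9): {baz=9, foo=17}
  after event 10 (t=50: INC bar by 3): {bar=3, baz=9, foo=17}
  after event 11 (t=53: INC foo by 2): {bar=3, baz=9, foo=19}
  after event 12 (t=62: DEL foo): {bar=3, baz=9}

Answer: {bar=3, baz=9}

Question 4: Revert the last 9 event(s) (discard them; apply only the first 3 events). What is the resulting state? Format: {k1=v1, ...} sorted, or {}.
Keep first 3 events (discard last 9):
  after event 1 (t=1: INC foo by 5): {foo=5}
  after event 2 (t=11: DEL foo): {}
  after event 3 (t=17: SET baz = 16): {baz=16}

Answer: {baz=16}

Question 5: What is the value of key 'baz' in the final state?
Track key 'baz' through all 12 events:
  event 1 (t=1: INC foo by 5): baz unchanged
  event 2 (t=11: DEL foo): baz unchanged
  event 3 (t=17: SET baz = 16): baz (absent) -> 16
  event 4 (t=26: DEC baz by 5): baz 16 -> 11
  event 5 (t=28: INC baz by 6): baz 11 -> 17
  event 6 (t=32: DEC baz by 6): baz 17 -> 11
  event 7 (t=40: DEL baz): baz 11 -> (absent)
  event 8 (t=41: SET foo = 17): baz unchanged
  event 9 (t=46: INC baz by 9): baz (absent) -> 9
  event 10 (t=50: INC bar by 3): baz unchanged
  event 11 (t=53: INC foo by 2): baz unchanged
  event 12 (t=62: DEL foo): baz unchanged
Final: baz = 9

Answer: 9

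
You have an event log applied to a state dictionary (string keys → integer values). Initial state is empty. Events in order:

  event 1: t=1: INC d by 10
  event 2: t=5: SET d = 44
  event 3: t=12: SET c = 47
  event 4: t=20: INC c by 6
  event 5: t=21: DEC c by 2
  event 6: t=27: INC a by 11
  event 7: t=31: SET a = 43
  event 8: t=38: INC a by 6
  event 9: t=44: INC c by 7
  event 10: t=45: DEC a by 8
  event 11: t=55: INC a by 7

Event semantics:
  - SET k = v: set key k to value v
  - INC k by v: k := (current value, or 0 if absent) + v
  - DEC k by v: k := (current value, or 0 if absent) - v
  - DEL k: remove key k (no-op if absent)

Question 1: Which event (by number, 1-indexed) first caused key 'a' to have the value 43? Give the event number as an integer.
Looking for first event where a becomes 43:
  event 6: a = 11
  event 7: a 11 -> 43  <-- first match

Answer: 7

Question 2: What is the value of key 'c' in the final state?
Track key 'c' through all 11 events:
  event 1 (t=1: INC d by 10): c unchanged
  event 2 (t=5: SET d = 44): c unchanged
  event 3 (t=12: SET c = 47): c (absent) -> 47
  event 4 (t=20: INC c by 6): c 47 -> 53
  event 5 (t=21: DEC c by 2): c 53 -> 51
  event 6 (t=27: INC a by 11): c unchanged
  event 7 (t=31: SET a = 43): c unchanged
  event 8 (t=38: INC a by 6): c unchanged
  event 9 (t=44: INC c by 7): c 51 -> 58
  event 10 (t=45: DEC a by 8): c unchanged
  event 11 (t=55: INC a by 7): c unchanged
Final: c = 58

Answer: 58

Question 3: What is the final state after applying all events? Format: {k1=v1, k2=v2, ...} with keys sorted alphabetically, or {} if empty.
Answer: {a=48, c=58, d=44}

Derivation:
  after event 1 (t=1: INC d by 10): {d=10}
  after event 2 (t=5: SET d = 44): {d=44}
  after event 3 (t=12: SET c = 47): {c=47, d=44}
  after event 4 (t=20: INC c by 6): {c=53, d=44}
  after event 5 (t=21: DEC c by 2): {c=51, d=44}
  after event 6 (t=27: INC a by 11): {a=11, c=51, d=44}
  after event 7 (t=31: SET a = 43): {a=43, c=51, d=44}
  after event 8 (t=38: INC a by 6): {a=49, c=51, d=44}
  after event 9 (t=44: INC c by 7): {a=49, c=58, d=44}
  after event 10 (t=45: DEC a by 8): {a=41, c=58, d=44}
  after event 11 (t=55: INC a by 7): {a=48, c=58, d=44}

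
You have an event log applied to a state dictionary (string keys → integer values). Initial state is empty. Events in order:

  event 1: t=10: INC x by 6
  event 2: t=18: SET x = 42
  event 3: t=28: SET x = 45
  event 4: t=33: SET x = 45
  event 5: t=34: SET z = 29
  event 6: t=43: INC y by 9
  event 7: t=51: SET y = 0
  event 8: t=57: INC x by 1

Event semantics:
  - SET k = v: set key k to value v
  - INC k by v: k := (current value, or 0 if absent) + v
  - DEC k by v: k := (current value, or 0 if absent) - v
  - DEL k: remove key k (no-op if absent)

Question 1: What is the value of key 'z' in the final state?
Track key 'z' through all 8 events:
  event 1 (t=10: INC x by 6): z unchanged
  event 2 (t=18: SET x = 42): z unchanged
  event 3 (t=28: SET x = 45): z unchanged
  event 4 (t=33: SET x = 45): z unchanged
  event 5 (t=34: SET z = 29): z (absent) -> 29
  event 6 (t=43: INC y by 9): z unchanged
  event 7 (t=51: SET y = 0): z unchanged
  event 8 (t=57: INC x by 1): z unchanged
Final: z = 29

Answer: 29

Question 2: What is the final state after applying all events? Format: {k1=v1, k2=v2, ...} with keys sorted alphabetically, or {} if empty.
Answer: {x=46, y=0, z=29}

Derivation:
  after event 1 (t=10: INC x by 6): {x=6}
  after event 2 (t=18: SET x = 42): {x=42}
  after event 3 (t=28: SET x = 45): {x=45}
  after event 4 (t=33: SET x = 45): {x=45}
  after event 5 (t=34: SET z = 29): {x=45, z=29}
  after event 6 (t=43: INC y by 9): {x=45, y=9, z=29}
  after event 7 (t=51: SET y = 0): {x=45, y=0, z=29}
  after event 8 (t=57: INC x by 1): {x=46, y=0, z=29}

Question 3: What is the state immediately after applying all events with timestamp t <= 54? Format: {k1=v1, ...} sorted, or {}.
Apply events with t <= 54 (7 events):
  after event 1 (t=10: INC x by 6): {x=6}
  after event 2 (t=18: SET x = 42): {x=42}
  after event 3 (t=28: SET x = 45): {x=45}
  after event 4 (t=33: SET x = 45): {x=45}
  after event 5 (t=34: SET z = 29): {x=45, z=29}
  after event 6 (t=43: INC y by 9): {x=45, y=9, z=29}
  after event 7 (t=51: SET y = 0): {x=45, y=0, z=29}

Answer: {x=45, y=0, z=29}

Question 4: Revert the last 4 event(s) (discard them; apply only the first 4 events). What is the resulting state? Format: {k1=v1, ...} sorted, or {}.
Keep first 4 events (discard last 4):
  after event 1 (t=10: INC x by 6): {x=6}
  after event 2 (t=18: SET x = 42): {x=42}
  after event 3 (t=28: SET x = 45): {x=45}
  after event 4 (t=33: SET x = 45): {x=45}

Answer: {x=45}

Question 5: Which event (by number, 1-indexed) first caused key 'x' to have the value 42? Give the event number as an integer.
Looking for first event where x becomes 42:
  event 1: x = 6
  event 2: x 6 -> 42  <-- first match

Answer: 2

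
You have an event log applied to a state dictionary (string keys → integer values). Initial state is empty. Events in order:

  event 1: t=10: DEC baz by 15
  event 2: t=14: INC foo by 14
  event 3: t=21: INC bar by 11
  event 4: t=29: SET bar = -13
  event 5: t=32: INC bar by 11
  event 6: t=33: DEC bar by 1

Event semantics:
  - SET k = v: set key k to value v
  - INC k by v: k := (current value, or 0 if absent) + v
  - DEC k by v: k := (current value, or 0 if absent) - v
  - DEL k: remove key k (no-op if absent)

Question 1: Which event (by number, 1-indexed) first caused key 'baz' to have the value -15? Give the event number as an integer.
Looking for first event where baz becomes -15:
  event 1: baz (absent) -> -15  <-- first match

Answer: 1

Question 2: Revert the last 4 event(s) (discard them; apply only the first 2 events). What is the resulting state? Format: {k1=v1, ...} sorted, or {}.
Answer: {baz=-15, foo=14}

Derivation:
Keep first 2 events (discard last 4):
  after event 1 (t=10: DEC baz by 15): {baz=-15}
  after event 2 (t=14: INC foo by 14): {baz=-15, foo=14}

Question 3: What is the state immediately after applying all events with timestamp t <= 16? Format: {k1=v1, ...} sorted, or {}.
Answer: {baz=-15, foo=14}

Derivation:
Apply events with t <= 16 (2 events):
  after event 1 (t=10: DEC baz by 15): {baz=-15}
  after event 2 (t=14: INC foo by 14): {baz=-15, foo=14}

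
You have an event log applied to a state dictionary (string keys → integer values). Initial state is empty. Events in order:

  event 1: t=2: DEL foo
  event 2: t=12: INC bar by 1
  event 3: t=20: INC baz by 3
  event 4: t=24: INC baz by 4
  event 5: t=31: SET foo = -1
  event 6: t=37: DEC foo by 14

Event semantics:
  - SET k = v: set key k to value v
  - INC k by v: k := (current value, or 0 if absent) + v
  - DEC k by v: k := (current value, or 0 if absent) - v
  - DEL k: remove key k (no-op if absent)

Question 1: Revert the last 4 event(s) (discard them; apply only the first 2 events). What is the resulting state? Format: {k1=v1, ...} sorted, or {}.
Keep first 2 events (discard last 4):
  after event 1 (t=2: DEL foo): {}
  after event 2 (t=12: INC bar by 1): {bar=1}

Answer: {bar=1}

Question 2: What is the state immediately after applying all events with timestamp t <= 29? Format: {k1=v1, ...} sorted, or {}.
Answer: {bar=1, baz=7}

Derivation:
Apply events with t <= 29 (4 events):
  after event 1 (t=2: DEL foo): {}
  after event 2 (t=12: INC bar by 1): {bar=1}
  after event 3 (t=20: INC baz by 3): {bar=1, baz=3}
  after event 4 (t=24: INC baz by 4): {bar=1, baz=7}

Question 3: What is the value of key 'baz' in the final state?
Track key 'baz' through all 6 events:
  event 1 (t=2: DEL foo): baz unchanged
  event 2 (t=12: INC bar by 1): baz unchanged
  event 3 (t=20: INC baz by 3): baz (absent) -> 3
  event 4 (t=24: INC baz by 4): baz 3 -> 7
  event 5 (t=31: SET foo = -1): baz unchanged
  event 6 (t=37: DEC foo by 14): baz unchanged
Final: baz = 7

Answer: 7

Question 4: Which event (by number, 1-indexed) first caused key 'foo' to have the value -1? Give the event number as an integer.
Looking for first event where foo becomes -1:
  event 5: foo (absent) -> -1  <-- first match

Answer: 5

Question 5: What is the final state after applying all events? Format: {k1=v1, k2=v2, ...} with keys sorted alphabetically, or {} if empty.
Answer: {bar=1, baz=7, foo=-15}

Derivation:
  after event 1 (t=2: DEL foo): {}
  after event 2 (t=12: INC bar by 1): {bar=1}
  after event 3 (t=20: INC baz by 3): {bar=1, baz=3}
  after event 4 (t=24: INC baz by 4): {bar=1, baz=7}
  after event 5 (t=31: SET foo = -1): {bar=1, baz=7, foo=-1}
  after event 6 (t=37: DEC foo by 14): {bar=1, baz=7, foo=-15}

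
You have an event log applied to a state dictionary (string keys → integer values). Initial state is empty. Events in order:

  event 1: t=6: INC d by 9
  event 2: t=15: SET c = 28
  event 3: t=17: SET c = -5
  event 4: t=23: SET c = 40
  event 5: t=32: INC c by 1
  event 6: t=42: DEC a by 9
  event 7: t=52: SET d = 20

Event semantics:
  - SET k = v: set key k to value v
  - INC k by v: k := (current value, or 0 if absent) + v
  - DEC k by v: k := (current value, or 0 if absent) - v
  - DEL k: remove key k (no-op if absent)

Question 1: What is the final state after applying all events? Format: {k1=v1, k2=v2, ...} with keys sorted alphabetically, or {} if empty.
Answer: {a=-9, c=41, d=20}

Derivation:
  after event 1 (t=6: INC d by 9): {d=9}
  after event 2 (t=15: SET c = 28): {c=28, d=9}
  after event 3 (t=17: SET c = -5): {c=-5, d=9}
  after event 4 (t=23: SET c = 40): {c=40, d=9}
  after event 5 (t=32: INC c by 1): {c=41, d=9}
  after event 6 (t=42: DEC a by 9): {a=-9, c=41, d=9}
  after event 7 (t=52: SET d = 20): {a=-9, c=41, d=20}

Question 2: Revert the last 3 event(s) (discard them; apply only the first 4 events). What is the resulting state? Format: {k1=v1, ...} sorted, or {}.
Answer: {c=40, d=9}

Derivation:
Keep first 4 events (discard last 3):
  after event 1 (t=6: INC d by 9): {d=9}
  after event 2 (t=15: SET c = 28): {c=28, d=9}
  after event 3 (t=17: SET c = -5): {c=-5, d=9}
  after event 4 (t=23: SET c = 40): {c=40, d=9}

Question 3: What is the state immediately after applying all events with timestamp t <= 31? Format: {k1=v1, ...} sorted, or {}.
Apply events with t <= 31 (4 events):
  after event 1 (t=6: INC d by 9): {d=9}
  after event 2 (t=15: SET c = 28): {c=28, d=9}
  after event 3 (t=17: SET c = -5): {c=-5, d=9}
  after event 4 (t=23: SET c = 40): {c=40, d=9}

Answer: {c=40, d=9}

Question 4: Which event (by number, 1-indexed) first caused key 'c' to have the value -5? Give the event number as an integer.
Looking for first event where c becomes -5:
  event 2: c = 28
  event 3: c 28 -> -5  <-- first match

Answer: 3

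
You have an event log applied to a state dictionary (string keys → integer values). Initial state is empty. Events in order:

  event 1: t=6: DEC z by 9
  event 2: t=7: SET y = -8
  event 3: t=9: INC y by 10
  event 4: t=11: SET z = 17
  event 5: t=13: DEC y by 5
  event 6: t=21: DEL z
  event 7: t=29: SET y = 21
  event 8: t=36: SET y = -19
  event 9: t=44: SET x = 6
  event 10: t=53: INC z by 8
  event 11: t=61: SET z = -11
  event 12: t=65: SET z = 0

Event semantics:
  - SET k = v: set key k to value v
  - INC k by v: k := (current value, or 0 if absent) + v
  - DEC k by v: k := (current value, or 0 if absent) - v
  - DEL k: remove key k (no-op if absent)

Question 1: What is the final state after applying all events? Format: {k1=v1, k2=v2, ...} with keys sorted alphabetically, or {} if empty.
  after event 1 (t=6: DEC z by 9): {z=-9}
  after event 2 (t=7: SET y = -8): {y=-8, z=-9}
  after event 3 (t=9: INC y by 10): {y=2, z=-9}
  after event 4 (t=11: SET z = 17): {y=2, z=17}
  after event 5 (t=13: DEC y by 5): {y=-3, z=17}
  after event 6 (t=21: DEL z): {y=-3}
  after event 7 (t=29: SET y = 21): {y=21}
  after event 8 (t=36: SET y = -19): {y=-19}
  after event 9 (t=44: SET x = 6): {x=6, y=-19}
  after event 10 (t=53: INC z by 8): {x=6, y=-19, z=8}
  after event 11 (t=61: SET z = -11): {x=6, y=-19, z=-11}
  after event 12 (t=65: SET z = 0): {x=6, y=-19, z=0}

Answer: {x=6, y=-19, z=0}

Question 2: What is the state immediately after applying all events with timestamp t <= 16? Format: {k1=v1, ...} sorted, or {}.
Answer: {y=-3, z=17}

Derivation:
Apply events with t <= 16 (5 events):
  after event 1 (t=6: DEC z by 9): {z=-9}
  after event 2 (t=7: SET y = -8): {y=-8, z=-9}
  after event 3 (t=9: INC y by 10): {y=2, z=-9}
  after event 4 (t=11: SET z = 17): {y=2, z=17}
  after event 5 (t=13: DEC y by 5): {y=-3, z=17}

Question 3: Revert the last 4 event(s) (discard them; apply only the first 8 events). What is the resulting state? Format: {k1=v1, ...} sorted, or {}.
Answer: {y=-19}

Derivation:
Keep first 8 events (discard last 4):
  after event 1 (t=6: DEC z by 9): {z=-9}
  after event 2 (t=7: SET y = -8): {y=-8, z=-9}
  after event 3 (t=9: INC y by 10): {y=2, z=-9}
  after event 4 (t=11: SET z = 17): {y=2, z=17}
  after event 5 (t=13: DEC y by 5): {y=-3, z=17}
  after event 6 (t=21: DEL z): {y=-3}
  after event 7 (t=29: SET y = 21): {y=21}
  after event 8 (t=36: SET y = -19): {y=-19}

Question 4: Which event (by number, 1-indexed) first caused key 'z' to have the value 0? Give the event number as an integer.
Looking for first event where z becomes 0:
  event 1: z = -9
  event 2: z = -9
  event 3: z = -9
  event 4: z = 17
  event 5: z = 17
  event 6: z = (absent)
  event 10: z = 8
  event 11: z = -11
  event 12: z -11 -> 0  <-- first match

Answer: 12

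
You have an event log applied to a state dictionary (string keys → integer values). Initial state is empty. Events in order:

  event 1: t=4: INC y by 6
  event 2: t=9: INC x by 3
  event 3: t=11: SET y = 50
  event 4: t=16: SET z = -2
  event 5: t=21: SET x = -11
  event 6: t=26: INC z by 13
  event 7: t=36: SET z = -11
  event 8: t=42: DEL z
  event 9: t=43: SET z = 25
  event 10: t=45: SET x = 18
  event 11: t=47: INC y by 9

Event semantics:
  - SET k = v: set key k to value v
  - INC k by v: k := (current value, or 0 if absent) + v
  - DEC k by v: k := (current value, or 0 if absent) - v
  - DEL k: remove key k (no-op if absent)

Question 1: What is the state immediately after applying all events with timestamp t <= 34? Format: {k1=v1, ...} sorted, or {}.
Apply events with t <= 34 (6 events):
  after event 1 (t=4: INC y by 6): {y=6}
  after event 2 (t=9: INC x by 3): {x=3, y=6}
  after event 3 (t=11: SET y = 50): {x=3, y=50}
  after event 4 (t=16: SET z = -2): {x=3, y=50, z=-2}
  after event 5 (t=21: SET x = -11): {x=-11, y=50, z=-2}
  after event 6 (t=26: INC z by 13): {x=-11, y=50, z=11}

Answer: {x=-11, y=50, z=11}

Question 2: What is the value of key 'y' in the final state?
Track key 'y' through all 11 events:
  event 1 (t=4: INC y by 6): y (absent) -> 6
  event 2 (t=9: INC x by 3): y unchanged
  event 3 (t=11: SET y = 50): y 6 -> 50
  event 4 (t=16: SET z = -2): y unchanged
  event 5 (t=21: SET x = -11): y unchanged
  event 6 (t=26: INC z by 13): y unchanged
  event 7 (t=36: SET z = -11): y unchanged
  event 8 (t=42: DEL z): y unchanged
  event 9 (t=43: SET z = 25): y unchanged
  event 10 (t=45: SET x = 18): y unchanged
  event 11 (t=47: INC y by 9): y 50 -> 59
Final: y = 59

Answer: 59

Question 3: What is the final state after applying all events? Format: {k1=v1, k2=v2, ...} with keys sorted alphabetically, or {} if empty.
Answer: {x=18, y=59, z=25}

Derivation:
  after event 1 (t=4: INC y by 6): {y=6}
  after event 2 (t=9: INC x by 3): {x=3, y=6}
  after event 3 (t=11: SET y = 50): {x=3, y=50}
  after event 4 (t=16: SET z = -2): {x=3, y=50, z=-2}
  after event 5 (t=21: SET x = -11): {x=-11, y=50, z=-2}
  after event 6 (t=26: INC z by 13): {x=-11, y=50, z=11}
  after event 7 (t=36: SET z = -11): {x=-11, y=50, z=-11}
  after event 8 (t=42: DEL z): {x=-11, y=50}
  after event 9 (t=43: SET z = 25): {x=-11, y=50, z=25}
  after event 10 (t=45: SET x = 18): {x=18, y=50, z=25}
  after event 11 (t=47: INC y by 9): {x=18, y=59, z=25}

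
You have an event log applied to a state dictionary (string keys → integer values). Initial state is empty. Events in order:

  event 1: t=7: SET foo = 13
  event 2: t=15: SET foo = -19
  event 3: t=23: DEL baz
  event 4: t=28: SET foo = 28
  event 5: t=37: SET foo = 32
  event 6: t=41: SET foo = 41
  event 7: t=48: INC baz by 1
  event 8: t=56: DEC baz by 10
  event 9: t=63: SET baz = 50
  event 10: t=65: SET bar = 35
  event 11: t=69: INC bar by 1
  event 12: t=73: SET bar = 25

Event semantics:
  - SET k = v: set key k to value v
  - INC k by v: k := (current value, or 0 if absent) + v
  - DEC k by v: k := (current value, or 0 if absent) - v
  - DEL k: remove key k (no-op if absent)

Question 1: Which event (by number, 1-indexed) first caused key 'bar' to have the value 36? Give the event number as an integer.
Looking for first event where bar becomes 36:
  event 10: bar = 35
  event 11: bar 35 -> 36  <-- first match

Answer: 11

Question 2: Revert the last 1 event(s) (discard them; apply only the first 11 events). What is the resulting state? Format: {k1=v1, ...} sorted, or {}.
Keep first 11 events (discard last 1):
  after event 1 (t=7: SET foo = 13): {foo=13}
  after event 2 (t=15: SET foo = -19): {foo=-19}
  after event 3 (t=23: DEL baz): {foo=-19}
  after event 4 (t=28: SET foo = 28): {foo=28}
  after event 5 (t=37: SET foo = 32): {foo=32}
  after event 6 (t=41: SET foo = 41): {foo=41}
  after event 7 (t=48: INC baz by 1): {baz=1, foo=41}
  after event 8 (t=56: DEC baz by 10): {baz=-9, foo=41}
  after event 9 (t=63: SET baz = 50): {baz=50, foo=41}
  after event 10 (t=65: SET bar = 35): {bar=35, baz=50, foo=41}
  after event 11 (t=69: INC bar by 1): {bar=36, baz=50, foo=41}

Answer: {bar=36, baz=50, foo=41}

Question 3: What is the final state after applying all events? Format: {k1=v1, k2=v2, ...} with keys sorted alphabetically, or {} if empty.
  after event 1 (t=7: SET foo = 13): {foo=13}
  after event 2 (t=15: SET foo = -19): {foo=-19}
  after event 3 (t=23: DEL baz): {foo=-19}
  after event 4 (t=28: SET foo = 28): {foo=28}
  after event 5 (t=37: SET foo = 32): {foo=32}
  after event 6 (t=41: SET foo = 41): {foo=41}
  after event 7 (t=48: INC baz by 1): {baz=1, foo=41}
  after event 8 (t=56: DEC baz by 10): {baz=-9, foo=41}
  after event 9 (t=63: SET baz = 50): {baz=50, foo=41}
  after event 10 (t=65: SET bar = 35): {bar=35, baz=50, foo=41}
  after event 11 (t=69: INC bar by 1): {bar=36, baz=50, foo=41}
  after event 12 (t=73: SET bar = 25): {bar=25, baz=50, foo=41}

Answer: {bar=25, baz=50, foo=41}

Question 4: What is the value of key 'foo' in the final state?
Answer: 41

Derivation:
Track key 'foo' through all 12 events:
  event 1 (t=7: SET foo = 13): foo (absent) -> 13
  event 2 (t=15: SET foo = -19): foo 13 -> -19
  event 3 (t=23: DEL baz): foo unchanged
  event 4 (t=28: SET foo = 28): foo -19 -> 28
  event 5 (t=37: SET foo = 32): foo 28 -> 32
  event 6 (t=41: SET foo = 41): foo 32 -> 41
  event 7 (t=48: INC baz by 1): foo unchanged
  event 8 (t=56: DEC baz by 10): foo unchanged
  event 9 (t=63: SET baz = 50): foo unchanged
  event 10 (t=65: SET bar = 35): foo unchanged
  event 11 (t=69: INC bar by 1): foo unchanged
  event 12 (t=73: SET bar = 25): foo unchanged
Final: foo = 41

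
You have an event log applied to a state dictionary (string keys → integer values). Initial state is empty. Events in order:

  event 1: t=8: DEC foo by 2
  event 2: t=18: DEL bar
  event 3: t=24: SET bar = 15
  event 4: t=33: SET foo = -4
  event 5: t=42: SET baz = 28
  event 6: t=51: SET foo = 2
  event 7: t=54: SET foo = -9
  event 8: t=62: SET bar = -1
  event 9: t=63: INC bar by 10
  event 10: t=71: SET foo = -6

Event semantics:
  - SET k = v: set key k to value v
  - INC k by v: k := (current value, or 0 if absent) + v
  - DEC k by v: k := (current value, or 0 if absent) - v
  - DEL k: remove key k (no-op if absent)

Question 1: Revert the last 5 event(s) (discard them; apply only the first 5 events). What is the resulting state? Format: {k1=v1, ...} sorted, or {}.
Keep first 5 events (discard last 5):
  after event 1 (t=8: DEC foo by 2): {foo=-2}
  after event 2 (t=18: DEL bar): {foo=-2}
  after event 3 (t=24: SET bar = 15): {bar=15, foo=-2}
  after event 4 (t=33: SET foo = -4): {bar=15, foo=-4}
  after event 5 (t=42: SET baz = 28): {bar=15, baz=28, foo=-4}

Answer: {bar=15, baz=28, foo=-4}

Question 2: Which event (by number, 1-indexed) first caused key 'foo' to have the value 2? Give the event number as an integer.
Looking for first event where foo becomes 2:
  event 1: foo = -2
  event 2: foo = -2
  event 3: foo = -2
  event 4: foo = -4
  event 5: foo = -4
  event 6: foo -4 -> 2  <-- first match

Answer: 6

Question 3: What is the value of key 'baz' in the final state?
Answer: 28

Derivation:
Track key 'baz' through all 10 events:
  event 1 (t=8: DEC foo by 2): baz unchanged
  event 2 (t=18: DEL bar): baz unchanged
  event 3 (t=24: SET bar = 15): baz unchanged
  event 4 (t=33: SET foo = -4): baz unchanged
  event 5 (t=42: SET baz = 28): baz (absent) -> 28
  event 6 (t=51: SET foo = 2): baz unchanged
  event 7 (t=54: SET foo = -9): baz unchanged
  event 8 (t=62: SET bar = -1): baz unchanged
  event 9 (t=63: INC bar by 10): baz unchanged
  event 10 (t=71: SET foo = -6): baz unchanged
Final: baz = 28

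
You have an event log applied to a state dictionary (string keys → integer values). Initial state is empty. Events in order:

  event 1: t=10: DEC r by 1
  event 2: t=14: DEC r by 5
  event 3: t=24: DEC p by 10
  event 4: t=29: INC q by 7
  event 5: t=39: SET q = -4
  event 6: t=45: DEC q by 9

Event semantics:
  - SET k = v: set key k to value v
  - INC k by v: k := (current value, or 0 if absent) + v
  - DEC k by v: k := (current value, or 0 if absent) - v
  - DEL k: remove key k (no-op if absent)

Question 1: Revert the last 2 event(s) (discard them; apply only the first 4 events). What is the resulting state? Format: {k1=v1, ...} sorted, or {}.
Answer: {p=-10, q=7, r=-6}

Derivation:
Keep first 4 events (discard last 2):
  after event 1 (t=10: DEC r by 1): {r=-1}
  after event 2 (t=14: DEC r by 5): {r=-6}
  after event 3 (t=24: DEC p by 10): {p=-10, r=-6}
  after event 4 (t=29: INC q by 7): {p=-10, q=7, r=-6}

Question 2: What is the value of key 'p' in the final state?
Track key 'p' through all 6 events:
  event 1 (t=10: DEC r by 1): p unchanged
  event 2 (t=14: DEC r by 5): p unchanged
  event 3 (t=24: DEC p by 10): p (absent) -> -10
  event 4 (t=29: INC q by 7): p unchanged
  event 5 (t=39: SET q = -4): p unchanged
  event 6 (t=45: DEC q by 9): p unchanged
Final: p = -10

Answer: -10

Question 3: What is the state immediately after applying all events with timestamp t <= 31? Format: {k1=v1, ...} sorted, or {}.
Apply events with t <= 31 (4 events):
  after event 1 (t=10: DEC r by 1): {r=-1}
  after event 2 (t=14: DEC r by 5): {r=-6}
  after event 3 (t=24: DEC p by 10): {p=-10, r=-6}
  after event 4 (t=29: INC q by 7): {p=-10, q=7, r=-6}

Answer: {p=-10, q=7, r=-6}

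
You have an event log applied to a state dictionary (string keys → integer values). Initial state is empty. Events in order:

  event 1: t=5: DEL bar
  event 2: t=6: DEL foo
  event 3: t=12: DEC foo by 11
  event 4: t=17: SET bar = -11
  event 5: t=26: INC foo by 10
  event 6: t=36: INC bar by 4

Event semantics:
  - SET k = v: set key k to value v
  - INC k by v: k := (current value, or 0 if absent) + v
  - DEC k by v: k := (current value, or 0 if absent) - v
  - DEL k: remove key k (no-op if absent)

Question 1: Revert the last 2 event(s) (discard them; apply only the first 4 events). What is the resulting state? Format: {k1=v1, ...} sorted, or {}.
Keep first 4 events (discard last 2):
  after event 1 (t=5: DEL bar): {}
  after event 2 (t=6: DEL foo): {}
  after event 3 (t=12: DEC foo by 11): {foo=-11}
  after event 4 (t=17: SET bar = -11): {bar=-11, foo=-11}

Answer: {bar=-11, foo=-11}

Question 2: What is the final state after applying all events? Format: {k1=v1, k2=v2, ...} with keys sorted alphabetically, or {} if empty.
  after event 1 (t=5: DEL bar): {}
  after event 2 (t=6: DEL foo): {}
  after event 3 (t=12: DEC foo by 11): {foo=-11}
  after event 4 (t=17: SET bar = -11): {bar=-11, foo=-11}
  after event 5 (t=26: INC foo by 10): {bar=-11, foo=-1}
  after event 6 (t=36: INC bar by 4): {bar=-7, foo=-1}

Answer: {bar=-7, foo=-1}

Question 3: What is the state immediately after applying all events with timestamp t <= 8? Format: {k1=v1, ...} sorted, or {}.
Apply events with t <= 8 (2 events):
  after event 1 (t=5: DEL bar): {}
  after event 2 (t=6: DEL foo): {}

Answer: {}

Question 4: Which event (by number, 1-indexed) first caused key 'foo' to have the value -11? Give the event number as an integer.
Answer: 3

Derivation:
Looking for first event where foo becomes -11:
  event 3: foo (absent) -> -11  <-- first match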